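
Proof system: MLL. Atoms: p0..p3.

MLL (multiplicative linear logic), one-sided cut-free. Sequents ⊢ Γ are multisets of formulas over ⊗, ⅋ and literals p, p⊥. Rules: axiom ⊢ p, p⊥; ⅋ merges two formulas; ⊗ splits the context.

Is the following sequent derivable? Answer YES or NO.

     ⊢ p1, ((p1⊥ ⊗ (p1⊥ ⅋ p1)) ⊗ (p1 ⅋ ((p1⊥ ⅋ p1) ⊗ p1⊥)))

Derivation (root first):
[⊗]  ⊢ p1, ((p1⊥ ⊗ (p1⊥ ⅋ p1)) ⊗ (p1 ⅋ ((p1⊥ ⅋ p1) ⊗ p1⊥)))
  [⊗]  ⊢ p1, (p1⊥ ⊗ (p1⊥ ⅋ p1))
    [Ax]  ⊢ p1, p1⊥
    [⅋]  ⊢ (p1⊥ ⅋ p1)
      [Ax]  ⊢ p1, p1⊥
  [⅋]  ⊢ (p1 ⅋ ((p1⊥ ⅋ p1) ⊗ p1⊥))
    [⊗]  ⊢ p1, ((p1⊥ ⅋ p1) ⊗ p1⊥)
      [⅋]  ⊢ (p1⊥ ⅋ p1)
        [Ax]  ⊢ p1, p1⊥
      [Ax]  ⊢ p1, p1⊥

Result: YES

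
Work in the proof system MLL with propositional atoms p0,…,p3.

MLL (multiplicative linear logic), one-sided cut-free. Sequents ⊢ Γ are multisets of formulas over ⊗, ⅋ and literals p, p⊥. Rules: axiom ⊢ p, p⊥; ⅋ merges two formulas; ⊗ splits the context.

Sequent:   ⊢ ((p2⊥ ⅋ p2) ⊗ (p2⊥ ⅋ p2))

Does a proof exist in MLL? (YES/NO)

Proof tree:
[⊗]  ⊢ ((p2⊥ ⅋ p2) ⊗ (p2⊥ ⅋ p2))
  [⅋]  ⊢ (p2⊥ ⅋ p2)
    [Ax]  ⊢ p2, p2⊥
  [⅋]  ⊢ (p2⊥ ⅋ p2)
    [Ax]  ⊢ p2, p2⊥

Result: YES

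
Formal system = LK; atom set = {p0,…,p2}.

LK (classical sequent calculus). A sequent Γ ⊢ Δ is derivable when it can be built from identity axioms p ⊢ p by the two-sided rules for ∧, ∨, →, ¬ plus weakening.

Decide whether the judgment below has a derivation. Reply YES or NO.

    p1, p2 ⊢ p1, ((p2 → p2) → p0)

Proof tree:
[→R] p1, p2 ⊢ p1, ((p2 → p2) → p0)
  [→L] p1, p2, (p2 → p2) ⊢ p1, p0
    [Ax] p2 ⊢ p2
    [WR] p1, p2 ⊢ p1, p0
      [WL] p1, p2 ⊢ p1
        [Ax] p1 ⊢ p1

Result: YES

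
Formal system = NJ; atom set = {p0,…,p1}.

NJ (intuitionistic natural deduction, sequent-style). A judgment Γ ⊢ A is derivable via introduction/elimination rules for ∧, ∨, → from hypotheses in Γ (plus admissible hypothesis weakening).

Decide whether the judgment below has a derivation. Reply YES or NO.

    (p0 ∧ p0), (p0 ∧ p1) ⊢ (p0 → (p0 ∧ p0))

Proof tree:
[Wk] (p0 ∧ p0), (p0 ∧ p1) ⊢ (p0 → (p0 ∧ p0))
  [→I] (p0 ∧ p0) ⊢ (p0 → (p0 ∧ p0))
    [Wk] p0, (p0 ∧ p0) ⊢ (p0 ∧ p0)
      [∧I] p0 ⊢ (p0 ∧ p0)
        [Ax] p0 ⊢ p0
        [Ax] p0 ⊢ p0

Result: YES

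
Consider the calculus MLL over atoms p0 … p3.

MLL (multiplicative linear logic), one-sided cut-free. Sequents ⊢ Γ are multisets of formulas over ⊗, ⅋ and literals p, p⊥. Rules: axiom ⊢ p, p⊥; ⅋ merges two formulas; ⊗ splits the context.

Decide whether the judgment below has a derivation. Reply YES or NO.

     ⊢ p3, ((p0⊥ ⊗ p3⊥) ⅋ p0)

Proof tree:
[⅋]  ⊢ p3, ((p0⊥ ⊗ p3⊥) ⅋ p0)
  [⊗]  ⊢ p0, p3, (p0⊥ ⊗ p3⊥)
    [Ax]  ⊢ p0, p0⊥
    [Ax]  ⊢ p3, p3⊥

Result: YES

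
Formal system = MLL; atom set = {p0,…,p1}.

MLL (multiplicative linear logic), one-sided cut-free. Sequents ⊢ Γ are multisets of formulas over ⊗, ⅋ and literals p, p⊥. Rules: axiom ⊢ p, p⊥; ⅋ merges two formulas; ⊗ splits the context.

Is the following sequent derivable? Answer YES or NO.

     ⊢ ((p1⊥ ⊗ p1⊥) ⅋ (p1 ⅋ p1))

Proof tree:
[⅋]  ⊢ ((p1⊥ ⊗ p1⊥) ⅋ (p1 ⅋ p1))
  [⅋]  ⊢ (p1⊥ ⊗ p1⊥), (p1 ⅋ p1)
    [⊗]  ⊢ p1, p1, (p1⊥ ⊗ p1⊥)
      [Ax]  ⊢ p1, p1⊥
      [Ax]  ⊢ p1, p1⊥

Result: YES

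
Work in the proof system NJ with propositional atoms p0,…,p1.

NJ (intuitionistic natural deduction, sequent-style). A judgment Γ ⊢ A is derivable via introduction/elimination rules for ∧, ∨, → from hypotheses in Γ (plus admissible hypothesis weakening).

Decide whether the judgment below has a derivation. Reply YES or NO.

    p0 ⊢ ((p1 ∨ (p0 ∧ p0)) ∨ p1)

Derivation (root first):
[∨I₁] p0 ⊢ ((p1 ∨ (p0 ∧ p0)) ∨ p1)
  [∨I₂] p0 ⊢ (p1 ∨ (p0 ∧ p0))
    [∧I] p0 ⊢ (p0 ∧ p0)
      [Ax] p0 ⊢ p0
      [Ax] p0 ⊢ p0

Result: YES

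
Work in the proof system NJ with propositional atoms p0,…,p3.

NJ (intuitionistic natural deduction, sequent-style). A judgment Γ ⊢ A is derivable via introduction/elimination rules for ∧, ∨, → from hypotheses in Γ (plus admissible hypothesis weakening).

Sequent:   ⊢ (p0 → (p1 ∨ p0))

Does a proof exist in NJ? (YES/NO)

Derivation (root first):
[→I]  ⊢ (p0 → (p1 ∨ p0))
  [∨I₂] p0 ⊢ (p1 ∨ p0)
    [Ax] p0 ⊢ p0

Result: YES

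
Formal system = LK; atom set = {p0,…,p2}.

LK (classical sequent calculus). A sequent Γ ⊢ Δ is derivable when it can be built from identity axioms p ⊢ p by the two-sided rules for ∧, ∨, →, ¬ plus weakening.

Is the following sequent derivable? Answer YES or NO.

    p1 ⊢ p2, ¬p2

Derivation trace:
[WL] p1 ⊢ p2, ¬p2
  [¬R]  ⊢ p2, ¬p2
    [Ax] p2 ⊢ p2

Result: YES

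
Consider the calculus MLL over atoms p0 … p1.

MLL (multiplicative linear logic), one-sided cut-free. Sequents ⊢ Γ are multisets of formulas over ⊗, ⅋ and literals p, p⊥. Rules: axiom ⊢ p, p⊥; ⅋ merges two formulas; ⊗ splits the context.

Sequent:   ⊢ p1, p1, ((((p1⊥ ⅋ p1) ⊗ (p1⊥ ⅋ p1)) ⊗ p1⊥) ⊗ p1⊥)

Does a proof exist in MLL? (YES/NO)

Proof tree:
[⊗]  ⊢ p1, p1, ((((p1⊥ ⅋ p1) ⊗ (p1⊥ ⅋ p1)) ⊗ p1⊥) ⊗ p1⊥)
  [⊗]  ⊢ p1, (((p1⊥ ⅋ p1) ⊗ (p1⊥ ⅋ p1)) ⊗ p1⊥)
    [⊗]  ⊢ ((p1⊥ ⅋ p1) ⊗ (p1⊥ ⅋ p1))
      [⅋]  ⊢ (p1⊥ ⅋ p1)
        [Ax]  ⊢ p1, p1⊥
      [⅋]  ⊢ (p1⊥ ⅋ p1)
        [Ax]  ⊢ p1, p1⊥
    [Ax]  ⊢ p1, p1⊥
  [Ax]  ⊢ p1, p1⊥

Result: YES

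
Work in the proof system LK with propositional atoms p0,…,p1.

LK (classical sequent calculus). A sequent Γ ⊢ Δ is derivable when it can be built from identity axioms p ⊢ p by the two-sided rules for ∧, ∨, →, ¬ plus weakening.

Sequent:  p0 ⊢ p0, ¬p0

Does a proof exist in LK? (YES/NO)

Derivation (root first):
[¬R] p0 ⊢ p0, ¬p0
  [WL] p0, p0 ⊢ p0
    [Ax] p0 ⊢ p0

Result: YES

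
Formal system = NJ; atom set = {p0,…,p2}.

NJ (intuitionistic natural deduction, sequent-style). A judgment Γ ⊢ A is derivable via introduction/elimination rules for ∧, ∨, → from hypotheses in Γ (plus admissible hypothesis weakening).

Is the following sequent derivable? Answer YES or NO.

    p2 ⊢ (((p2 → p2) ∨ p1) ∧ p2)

Proof tree:
[∧I] p2 ⊢ (((p2 → p2) ∨ p1) ∧ p2)
  [∨I₁]  ⊢ ((p2 → p2) ∨ p1)
    [→I]  ⊢ (p2 → p2)
      [Ax] p2 ⊢ p2
  [Ax] p2 ⊢ p2

Result: YES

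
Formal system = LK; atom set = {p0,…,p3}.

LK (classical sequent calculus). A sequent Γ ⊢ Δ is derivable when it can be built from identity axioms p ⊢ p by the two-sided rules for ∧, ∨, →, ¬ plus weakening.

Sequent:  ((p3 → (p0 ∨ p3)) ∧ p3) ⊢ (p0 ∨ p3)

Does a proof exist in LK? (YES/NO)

Proof tree:
[∧L] ((p3 → (p0 ∨ p3)) ∧ p3) ⊢ (p0 ∨ p3)
  [∨R] p3, (p3 → (p0 ∨ p3)) ⊢ (p0 ∨ p3)
    [→L] p3, (p3 → (p0 ∨ p3)) ⊢ p3, p0
      [Ax] p3 ⊢ p3
      [∨L] (p0 ∨ p3) ⊢ p3, p0
        [Ax] p0 ⊢ p0
        [Ax] p3 ⊢ p3

Result: YES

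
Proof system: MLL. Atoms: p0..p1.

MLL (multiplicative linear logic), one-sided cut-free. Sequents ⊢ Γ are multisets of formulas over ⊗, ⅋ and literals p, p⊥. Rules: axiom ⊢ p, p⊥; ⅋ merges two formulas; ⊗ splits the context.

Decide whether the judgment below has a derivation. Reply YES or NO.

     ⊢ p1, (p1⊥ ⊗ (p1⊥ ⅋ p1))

Proof tree:
[⊗]  ⊢ p1, (p1⊥ ⊗ (p1⊥ ⅋ p1))
  [Ax]  ⊢ p1, p1⊥
  [⅋]  ⊢ (p1⊥ ⅋ p1)
    [Ax]  ⊢ p1, p1⊥

Result: YES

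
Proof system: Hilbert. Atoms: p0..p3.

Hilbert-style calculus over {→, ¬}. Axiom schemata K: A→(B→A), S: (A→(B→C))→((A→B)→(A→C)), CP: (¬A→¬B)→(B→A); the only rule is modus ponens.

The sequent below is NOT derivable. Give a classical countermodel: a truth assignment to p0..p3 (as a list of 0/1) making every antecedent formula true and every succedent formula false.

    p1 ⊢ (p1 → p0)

Truth-table refutation:
  v=0000: Γ:[p1=F] Δ:[(p1 → p0)=T] refutes=False
  v=0001: Γ:[p1=F] Δ:[(p1 → p0)=T] refutes=False
  v=0010: Γ:[p1=F] Δ:[(p1 → p0)=T] refutes=False
  v=0011: Γ:[p1=F] Δ:[(p1 → p0)=T] refutes=False
  v=0100: Γ:[p1=T] Δ:[(p1 → p0)=F] refutes=True  ← countermodel

Result: [0, 1, 0, 0]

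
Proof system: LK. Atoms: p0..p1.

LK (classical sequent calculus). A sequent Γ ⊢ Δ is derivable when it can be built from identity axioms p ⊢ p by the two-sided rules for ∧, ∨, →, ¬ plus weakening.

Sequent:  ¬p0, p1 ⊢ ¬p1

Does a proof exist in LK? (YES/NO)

Enumerate valuations to refute Γ ⊢ Δ:
  v=00: Γ:[¬p0=T, p1=F] Δ:[¬p1=T] refutes=False
  v=01: Γ:[¬p0=T, p1=T] Δ:[¬p1=F] refutes=True  ← countermodel

Result: NO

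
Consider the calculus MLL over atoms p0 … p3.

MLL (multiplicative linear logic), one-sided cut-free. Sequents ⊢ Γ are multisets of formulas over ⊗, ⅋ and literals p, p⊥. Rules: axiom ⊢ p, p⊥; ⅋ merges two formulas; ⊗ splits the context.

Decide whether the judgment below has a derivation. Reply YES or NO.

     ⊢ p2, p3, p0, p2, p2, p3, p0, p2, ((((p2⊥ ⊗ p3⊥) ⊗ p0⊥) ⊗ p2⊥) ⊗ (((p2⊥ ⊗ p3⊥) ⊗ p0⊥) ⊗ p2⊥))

Derivation (root first):
[⊗]  ⊢ p2, p3, p0, p2, p2, p3, p0, p2, ((((p2⊥ ⊗ p3⊥) ⊗ p0⊥) ⊗ p2⊥) ⊗ (((p2⊥ ⊗ p3⊥) ⊗ p0⊥) ⊗ p2⊥))
  [⊗]  ⊢ p2, p3, p0, p2, (((p2⊥ ⊗ p3⊥) ⊗ p0⊥) ⊗ p2⊥)
    [⊗]  ⊢ p2, p3, p0, ((p2⊥ ⊗ p3⊥) ⊗ p0⊥)
      [⊗]  ⊢ p2, p3, (p2⊥ ⊗ p3⊥)
        [Ax]  ⊢ p2, p2⊥
        [Ax]  ⊢ p3, p3⊥
      [Ax]  ⊢ p0, p0⊥
    [Ax]  ⊢ p2, p2⊥
  [⊗]  ⊢ p2, p3, p0, p2, (((p2⊥ ⊗ p3⊥) ⊗ p0⊥) ⊗ p2⊥)
    [⊗]  ⊢ p2, p3, p0, ((p2⊥ ⊗ p3⊥) ⊗ p0⊥)
      [⊗]  ⊢ p2, p3, (p2⊥ ⊗ p3⊥)
        [Ax]  ⊢ p2, p2⊥
        [Ax]  ⊢ p3, p3⊥
      [Ax]  ⊢ p0, p0⊥
    [Ax]  ⊢ p2, p2⊥

Result: YES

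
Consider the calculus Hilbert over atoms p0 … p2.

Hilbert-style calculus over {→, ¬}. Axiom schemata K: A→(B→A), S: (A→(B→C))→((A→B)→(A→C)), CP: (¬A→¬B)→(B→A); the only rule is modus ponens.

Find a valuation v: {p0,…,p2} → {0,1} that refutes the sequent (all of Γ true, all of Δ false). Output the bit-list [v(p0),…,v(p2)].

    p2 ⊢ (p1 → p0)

Search for a countermodel by truth-table:
  v=000: Γ:[p2=F] Δ:[(p1 → p0)=T] refutes=False
  v=001: Γ:[p2=T] Δ:[(p1 → p0)=T] refutes=False
  v=010: Γ:[p2=F] Δ:[(p1 → p0)=F] refutes=False
  v=011: Γ:[p2=T] Δ:[(p1 → p0)=F] refutes=True  ← countermodel

Result: [0, 1, 1]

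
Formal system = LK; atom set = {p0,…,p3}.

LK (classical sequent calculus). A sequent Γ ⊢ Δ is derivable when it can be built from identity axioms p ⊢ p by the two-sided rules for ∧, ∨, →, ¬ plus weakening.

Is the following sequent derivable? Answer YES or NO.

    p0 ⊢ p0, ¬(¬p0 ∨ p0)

Derivation (root first):
[¬R] p0 ⊢ p0, ¬(¬p0 ∨ p0)
  [∨L] p0, (¬p0 ∨ p0) ⊢ p0
    [¬L] p0, ¬p0 ⊢ 
      [Ax] p0 ⊢ p0
    [Ax] p0 ⊢ p0

Result: YES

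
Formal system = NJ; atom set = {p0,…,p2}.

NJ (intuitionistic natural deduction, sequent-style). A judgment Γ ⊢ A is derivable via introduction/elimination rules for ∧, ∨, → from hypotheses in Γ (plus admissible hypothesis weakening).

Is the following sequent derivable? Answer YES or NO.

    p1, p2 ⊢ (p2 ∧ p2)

Derivation (root first):
[∧I] p1, p2 ⊢ (p2 ∧ p2)
  [Wk] p2, p1 ⊢ p2
    [Ax] p2 ⊢ p2
  [Ax] p2 ⊢ p2

Result: YES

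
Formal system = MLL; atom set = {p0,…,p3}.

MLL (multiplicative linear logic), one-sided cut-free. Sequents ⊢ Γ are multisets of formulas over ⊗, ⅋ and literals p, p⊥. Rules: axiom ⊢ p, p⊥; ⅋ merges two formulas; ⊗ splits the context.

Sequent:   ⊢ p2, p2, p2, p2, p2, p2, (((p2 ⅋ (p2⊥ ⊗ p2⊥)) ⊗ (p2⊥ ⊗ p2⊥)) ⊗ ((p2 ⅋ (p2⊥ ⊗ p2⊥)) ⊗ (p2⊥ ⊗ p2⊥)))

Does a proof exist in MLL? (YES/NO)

Derivation (root first):
[⊗]  ⊢ p2, p2, p2, p2, p2, p2, (((p2 ⅋ (p2⊥ ⊗ p2⊥)) ⊗ (p2⊥ ⊗ p2⊥)) ⊗ ((p2 ⅋ (p2⊥ ⊗ p2⊥)) ⊗ (p2⊥ ⊗ p2⊥)))
  [⊗]  ⊢ p2, p2, p2, ((p2 ⅋ (p2⊥ ⊗ p2⊥)) ⊗ (p2⊥ ⊗ p2⊥))
    [⅋]  ⊢ p2, (p2 ⅋ (p2⊥ ⊗ p2⊥))
      [⊗]  ⊢ p2, p2, (p2⊥ ⊗ p2⊥)
        [Ax]  ⊢ p2, p2⊥
        [Ax]  ⊢ p2, p2⊥
    [⊗]  ⊢ p2, p2, (p2⊥ ⊗ p2⊥)
      [Ax]  ⊢ p2, p2⊥
      [Ax]  ⊢ p2, p2⊥
  [⊗]  ⊢ p2, p2, p2, ((p2 ⅋ (p2⊥ ⊗ p2⊥)) ⊗ (p2⊥ ⊗ p2⊥))
    [⅋]  ⊢ p2, (p2 ⅋ (p2⊥ ⊗ p2⊥))
      [⊗]  ⊢ p2, p2, (p2⊥ ⊗ p2⊥)
        [Ax]  ⊢ p2, p2⊥
        [Ax]  ⊢ p2, p2⊥
    [⊗]  ⊢ p2, p2, (p2⊥ ⊗ p2⊥)
      [Ax]  ⊢ p2, p2⊥
      [Ax]  ⊢ p2, p2⊥

Result: YES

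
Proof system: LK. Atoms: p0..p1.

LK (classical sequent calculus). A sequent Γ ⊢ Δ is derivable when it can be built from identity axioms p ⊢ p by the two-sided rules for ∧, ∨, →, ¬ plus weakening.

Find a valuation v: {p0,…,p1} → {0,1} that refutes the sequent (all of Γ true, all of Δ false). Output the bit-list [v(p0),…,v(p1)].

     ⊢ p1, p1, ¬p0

Search for a countermodel by truth-table:
  v=00: Γ:[] Δ:[p1=F, p1=F, ¬p0=T] refutes=False
  v=01: Γ:[] Δ:[p1=T, p1=T, ¬p0=T] refutes=False
  v=10: Γ:[] Δ:[p1=F, p1=F, ¬p0=F] refutes=True  ← countermodel

Result: [1, 0]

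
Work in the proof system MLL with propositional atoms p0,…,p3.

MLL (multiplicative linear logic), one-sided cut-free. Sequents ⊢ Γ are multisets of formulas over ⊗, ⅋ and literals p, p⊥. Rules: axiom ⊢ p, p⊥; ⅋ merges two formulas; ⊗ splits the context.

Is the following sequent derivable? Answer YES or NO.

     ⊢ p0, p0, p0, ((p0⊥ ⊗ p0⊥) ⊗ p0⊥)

Derivation (root first):
[⊗]  ⊢ p0, p0, p0, ((p0⊥ ⊗ p0⊥) ⊗ p0⊥)
  [⊗]  ⊢ p0, p0, (p0⊥ ⊗ p0⊥)
    [Ax]  ⊢ p0, p0⊥
    [Ax]  ⊢ p0, p0⊥
  [Ax]  ⊢ p0, p0⊥

Result: YES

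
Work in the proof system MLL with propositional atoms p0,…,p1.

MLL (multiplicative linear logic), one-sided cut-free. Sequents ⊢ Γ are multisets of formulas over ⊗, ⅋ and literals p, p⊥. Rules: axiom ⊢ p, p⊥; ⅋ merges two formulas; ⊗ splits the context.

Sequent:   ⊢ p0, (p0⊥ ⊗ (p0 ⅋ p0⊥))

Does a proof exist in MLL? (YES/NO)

Derivation trace:
[⊗]  ⊢ p0, (p0⊥ ⊗ (p0 ⅋ p0⊥))
  [Ax]  ⊢ p0, p0⊥
  [⅋]  ⊢ (p0 ⅋ p0⊥)
    [Ax]  ⊢ p0, p0⊥

Result: YES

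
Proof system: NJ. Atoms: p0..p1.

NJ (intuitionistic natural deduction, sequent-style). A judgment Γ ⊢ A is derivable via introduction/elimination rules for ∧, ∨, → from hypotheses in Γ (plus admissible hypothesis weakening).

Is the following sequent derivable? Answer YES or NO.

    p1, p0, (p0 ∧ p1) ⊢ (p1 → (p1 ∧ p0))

Derivation (root first):
[→I] p1, p0, (p0 ∧ p1) ⊢ (p1 → (p1 ∧ p0))
  [Wk] p1, p0, (p0 ∧ p1), p1 ⊢ (p1 ∧ p0)
    [Wk] p1, p0, (p0 ∧ p1) ⊢ (p1 ∧ p0)
      [∧I] p1, p0 ⊢ (p1 ∧ p0)
        [Ax] p1 ⊢ p1
        [Ax] p0 ⊢ p0

Result: YES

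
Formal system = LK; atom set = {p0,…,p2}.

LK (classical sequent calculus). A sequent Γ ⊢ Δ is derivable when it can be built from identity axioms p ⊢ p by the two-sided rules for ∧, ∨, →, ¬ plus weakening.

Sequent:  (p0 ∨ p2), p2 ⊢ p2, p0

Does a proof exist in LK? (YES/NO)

Derivation trace:
[WL] (p0 ∨ p2), p2 ⊢ p2, p0
  [∨L] (p0 ∨ p2) ⊢ p2, p0
    [Ax] p0 ⊢ p0
    [Ax] p2 ⊢ p2

Result: YES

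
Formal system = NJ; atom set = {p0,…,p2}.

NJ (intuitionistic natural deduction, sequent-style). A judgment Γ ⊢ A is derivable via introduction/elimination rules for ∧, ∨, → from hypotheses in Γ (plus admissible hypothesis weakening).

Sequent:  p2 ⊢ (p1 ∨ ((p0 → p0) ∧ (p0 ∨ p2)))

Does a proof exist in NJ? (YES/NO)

Derivation trace:
[∨I₂] p2 ⊢ (p1 ∨ ((p0 → p0) ∧ (p0 ∨ p2)))
  [∧I] p2 ⊢ ((p0 → p0) ∧ (p0 ∨ p2))
    [→I]  ⊢ (p0 → p0)
      [Ax] p0 ⊢ p0
    [∨I₂] p2 ⊢ (p0 ∨ p2)
      [Ax] p2 ⊢ p2

Result: YES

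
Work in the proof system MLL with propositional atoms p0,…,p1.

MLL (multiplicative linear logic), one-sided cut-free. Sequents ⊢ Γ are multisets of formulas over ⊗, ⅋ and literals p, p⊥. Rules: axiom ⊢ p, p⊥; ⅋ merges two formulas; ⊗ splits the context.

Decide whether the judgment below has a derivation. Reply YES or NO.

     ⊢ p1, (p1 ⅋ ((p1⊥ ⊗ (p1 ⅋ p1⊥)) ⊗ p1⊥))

Derivation trace:
[⅋]  ⊢ p1, (p1 ⅋ ((p1⊥ ⊗ (p1 ⅋ p1⊥)) ⊗ p1⊥))
  [⊗]  ⊢ p1, p1, ((p1⊥ ⊗ (p1 ⅋ p1⊥)) ⊗ p1⊥)
    [⊗]  ⊢ p1, (p1⊥ ⊗ (p1 ⅋ p1⊥))
      [Ax]  ⊢ p1, p1⊥
      [⅋]  ⊢ (p1 ⅋ p1⊥)
        [Ax]  ⊢ p1, p1⊥
    [Ax]  ⊢ p1, p1⊥

Result: YES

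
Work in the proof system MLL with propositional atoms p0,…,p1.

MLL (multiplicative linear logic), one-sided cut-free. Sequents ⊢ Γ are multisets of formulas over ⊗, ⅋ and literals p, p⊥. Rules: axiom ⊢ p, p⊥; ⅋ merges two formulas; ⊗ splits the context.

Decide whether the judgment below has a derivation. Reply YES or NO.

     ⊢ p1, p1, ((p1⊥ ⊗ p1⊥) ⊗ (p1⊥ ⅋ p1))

Derivation (root first):
[⊗]  ⊢ p1, p1, ((p1⊥ ⊗ p1⊥) ⊗ (p1⊥ ⅋ p1))
  [⊗]  ⊢ p1, p1, (p1⊥ ⊗ p1⊥)
    [Ax]  ⊢ p1, p1⊥
    [Ax]  ⊢ p1, p1⊥
  [⅋]  ⊢ (p1⊥ ⅋ p1)
    [Ax]  ⊢ p1, p1⊥

Result: YES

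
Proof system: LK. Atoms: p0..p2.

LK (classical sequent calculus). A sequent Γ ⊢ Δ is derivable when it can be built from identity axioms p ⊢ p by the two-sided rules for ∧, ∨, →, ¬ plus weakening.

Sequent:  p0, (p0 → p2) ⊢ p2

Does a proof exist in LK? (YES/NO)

Derivation (root first):
[→L] p0, (p0 → p2) ⊢ p2
  [Ax] p0 ⊢ p0
  [WR] p2 ⊢ p2, p2
    [Ax] p2 ⊢ p2

Result: YES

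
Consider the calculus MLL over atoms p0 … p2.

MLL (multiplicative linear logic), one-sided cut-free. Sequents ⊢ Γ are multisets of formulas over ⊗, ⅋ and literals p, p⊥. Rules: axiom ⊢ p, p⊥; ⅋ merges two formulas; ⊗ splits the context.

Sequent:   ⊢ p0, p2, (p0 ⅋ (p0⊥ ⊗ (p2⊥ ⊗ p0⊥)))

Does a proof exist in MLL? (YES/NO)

Derivation (root first):
[⅋]  ⊢ p0, p2, (p0 ⅋ (p0⊥ ⊗ (p2⊥ ⊗ p0⊥)))
  [⊗]  ⊢ p0, p2, p0, (p0⊥ ⊗ (p2⊥ ⊗ p0⊥))
    [Ax]  ⊢ p0, p0⊥
    [⊗]  ⊢ p2, p0, (p2⊥ ⊗ p0⊥)
      [Ax]  ⊢ p2, p2⊥
      [Ax]  ⊢ p0, p0⊥

Result: YES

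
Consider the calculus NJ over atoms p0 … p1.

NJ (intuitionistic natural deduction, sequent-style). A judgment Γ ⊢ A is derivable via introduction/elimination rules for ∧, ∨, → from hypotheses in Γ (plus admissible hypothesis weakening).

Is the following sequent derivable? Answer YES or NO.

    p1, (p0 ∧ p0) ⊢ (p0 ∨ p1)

Derivation (root first):
[∨I₂] p1, (p0 ∧ p0) ⊢ (p0 ∨ p1)
  [Wk] p1, (p0 ∧ p0) ⊢ p1
    [Ax] p1 ⊢ p1

Result: YES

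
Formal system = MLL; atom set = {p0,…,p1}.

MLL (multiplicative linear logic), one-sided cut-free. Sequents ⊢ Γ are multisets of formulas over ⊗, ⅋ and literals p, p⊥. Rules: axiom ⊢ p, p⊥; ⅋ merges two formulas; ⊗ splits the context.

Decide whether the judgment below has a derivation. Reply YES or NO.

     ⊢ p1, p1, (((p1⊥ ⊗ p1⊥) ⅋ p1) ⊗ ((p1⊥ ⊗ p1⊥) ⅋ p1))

Derivation trace:
[⊗]  ⊢ p1, p1, (((p1⊥ ⊗ p1⊥) ⅋ p1) ⊗ ((p1⊥ ⊗ p1⊥) ⅋ p1))
  [⅋]  ⊢ p1, ((p1⊥ ⊗ p1⊥) ⅋ p1)
    [⊗]  ⊢ p1, p1, (p1⊥ ⊗ p1⊥)
      [Ax]  ⊢ p1, p1⊥
      [Ax]  ⊢ p1, p1⊥
  [⅋]  ⊢ p1, ((p1⊥ ⊗ p1⊥) ⅋ p1)
    [⊗]  ⊢ p1, p1, (p1⊥ ⊗ p1⊥)
      [Ax]  ⊢ p1, p1⊥
      [Ax]  ⊢ p1, p1⊥

Result: YES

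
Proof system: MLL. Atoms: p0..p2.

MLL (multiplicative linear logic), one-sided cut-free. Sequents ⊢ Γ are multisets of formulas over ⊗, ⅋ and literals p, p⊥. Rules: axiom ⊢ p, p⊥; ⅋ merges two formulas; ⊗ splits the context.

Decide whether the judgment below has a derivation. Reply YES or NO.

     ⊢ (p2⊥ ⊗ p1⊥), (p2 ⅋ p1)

Derivation (root first):
[⅋]  ⊢ (p2⊥ ⊗ p1⊥), (p2 ⅋ p1)
  [⊗]  ⊢ p2, p1, (p2⊥ ⊗ p1⊥)
    [Ax]  ⊢ p2, p2⊥
    [Ax]  ⊢ p1, p1⊥

Result: YES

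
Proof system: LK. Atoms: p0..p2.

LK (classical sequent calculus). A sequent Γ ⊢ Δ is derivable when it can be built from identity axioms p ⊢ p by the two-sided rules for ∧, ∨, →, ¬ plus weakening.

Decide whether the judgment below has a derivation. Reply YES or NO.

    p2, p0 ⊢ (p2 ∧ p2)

Derivation (root first):
[WL] p2, p0 ⊢ (p2 ∧ p2)
  [∧R] p2 ⊢ (p2 ∧ p2)
    [Ax] p2 ⊢ p2
    [Ax] p2 ⊢ p2

Result: YES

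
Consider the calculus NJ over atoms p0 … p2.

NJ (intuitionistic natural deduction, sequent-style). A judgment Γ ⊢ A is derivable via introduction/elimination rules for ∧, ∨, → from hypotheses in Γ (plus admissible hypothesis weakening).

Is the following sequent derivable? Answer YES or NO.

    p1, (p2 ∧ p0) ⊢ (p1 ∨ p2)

Proof tree:
[∨I₁] p1, (p2 ∧ p0) ⊢ (p1 ∨ p2)
  [Wk] p1, (p2 ∧ p0) ⊢ p1
    [Ax] p1 ⊢ p1

Result: YES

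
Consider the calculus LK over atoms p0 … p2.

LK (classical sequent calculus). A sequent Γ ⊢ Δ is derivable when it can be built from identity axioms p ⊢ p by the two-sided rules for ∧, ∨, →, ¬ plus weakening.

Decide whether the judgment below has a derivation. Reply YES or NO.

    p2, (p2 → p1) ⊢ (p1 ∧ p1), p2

Proof tree:
[WR] p2, (p2 → p1) ⊢ (p1 ∧ p1), p2
  [→L] p2, (p2 → p1) ⊢ (p1 ∧ p1)
    [Ax] p2 ⊢ p2
    [∧R] p1 ⊢ (p1 ∧ p1)
      [WL] p1, p1 ⊢ p1
        [Ax] p1 ⊢ p1
      [Ax] p1 ⊢ p1

Result: YES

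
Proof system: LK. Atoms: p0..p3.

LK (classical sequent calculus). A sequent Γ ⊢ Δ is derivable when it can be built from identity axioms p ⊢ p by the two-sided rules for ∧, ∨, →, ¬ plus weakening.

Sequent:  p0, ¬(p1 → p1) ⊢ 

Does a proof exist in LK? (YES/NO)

Derivation (root first):
[¬L] p0, ¬(p1 → p1) ⊢ 
  [→R] p0 ⊢ (p1 → p1)
    [WL] p1, p0 ⊢ p1
      [Ax] p1 ⊢ p1

Result: YES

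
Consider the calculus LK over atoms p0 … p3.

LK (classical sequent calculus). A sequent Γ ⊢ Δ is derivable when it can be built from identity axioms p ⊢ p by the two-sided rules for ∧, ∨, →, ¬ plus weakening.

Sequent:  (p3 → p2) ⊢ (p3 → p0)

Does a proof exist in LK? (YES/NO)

Truth-table refutation:
  v=0000: Γ:[(p3 → p2)=T] Δ:[(p3 → p0)=T] refutes=False
  v=0001: Γ:[(p3 → p2)=F] Δ:[(p3 → p0)=F] refutes=False
  v=0010: Γ:[(p3 → p2)=T] Δ:[(p3 → p0)=T] refutes=False
  v=0011: Γ:[(p3 → p2)=T] Δ:[(p3 → p0)=F] refutes=True  ← countermodel

Result: NO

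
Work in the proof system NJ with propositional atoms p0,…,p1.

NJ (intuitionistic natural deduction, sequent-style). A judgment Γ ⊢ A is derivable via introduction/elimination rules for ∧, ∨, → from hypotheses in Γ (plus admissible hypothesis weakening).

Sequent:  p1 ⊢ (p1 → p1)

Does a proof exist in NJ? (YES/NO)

Derivation trace:
[→I] p1 ⊢ (p1 → p1)
  [Wk] p1, p1 ⊢ p1
    [Ax] p1 ⊢ p1

Result: YES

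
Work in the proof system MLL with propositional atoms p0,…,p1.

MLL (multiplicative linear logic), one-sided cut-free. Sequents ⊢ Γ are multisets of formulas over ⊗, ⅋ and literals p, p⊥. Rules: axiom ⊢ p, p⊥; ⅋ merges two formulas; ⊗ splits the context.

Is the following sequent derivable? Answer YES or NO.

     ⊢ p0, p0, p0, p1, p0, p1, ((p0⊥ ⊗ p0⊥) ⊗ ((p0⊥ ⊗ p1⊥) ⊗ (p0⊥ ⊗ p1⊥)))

Derivation trace:
[⊗]  ⊢ p0, p0, p0, p1, p0, p1, ((p0⊥ ⊗ p0⊥) ⊗ ((p0⊥ ⊗ p1⊥) ⊗ (p0⊥ ⊗ p1⊥)))
  [⊗]  ⊢ p0, p0, (p0⊥ ⊗ p0⊥)
    [Ax]  ⊢ p0, p0⊥
    [Ax]  ⊢ p0, p0⊥
  [⊗]  ⊢ p0, p1, p0, p1, ((p0⊥ ⊗ p1⊥) ⊗ (p0⊥ ⊗ p1⊥))
    [⊗]  ⊢ p0, p1, (p0⊥ ⊗ p1⊥)
      [Ax]  ⊢ p0, p0⊥
      [Ax]  ⊢ p1, p1⊥
    [⊗]  ⊢ p0, p1, (p0⊥ ⊗ p1⊥)
      [Ax]  ⊢ p0, p0⊥
      [Ax]  ⊢ p1, p1⊥

Result: YES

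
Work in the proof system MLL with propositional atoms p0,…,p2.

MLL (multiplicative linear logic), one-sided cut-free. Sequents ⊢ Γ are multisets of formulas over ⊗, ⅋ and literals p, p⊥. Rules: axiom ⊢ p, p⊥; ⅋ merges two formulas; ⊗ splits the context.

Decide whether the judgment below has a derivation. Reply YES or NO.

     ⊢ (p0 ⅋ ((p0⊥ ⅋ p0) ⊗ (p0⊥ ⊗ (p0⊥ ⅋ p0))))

Derivation trace:
[⅋]  ⊢ (p0 ⅋ ((p0⊥ ⅋ p0) ⊗ (p0⊥ ⊗ (p0⊥ ⅋ p0))))
  [⊗]  ⊢ p0, ((p0⊥ ⅋ p0) ⊗ (p0⊥ ⊗ (p0⊥ ⅋ p0)))
    [⅋]  ⊢ (p0⊥ ⅋ p0)
      [Ax]  ⊢ p0, p0⊥
    [⊗]  ⊢ p0, (p0⊥ ⊗ (p0⊥ ⅋ p0))
      [Ax]  ⊢ p0, p0⊥
      [⅋]  ⊢ (p0⊥ ⅋ p0)
        [Ax]  ⊢ p0, p0⊥

Result: YES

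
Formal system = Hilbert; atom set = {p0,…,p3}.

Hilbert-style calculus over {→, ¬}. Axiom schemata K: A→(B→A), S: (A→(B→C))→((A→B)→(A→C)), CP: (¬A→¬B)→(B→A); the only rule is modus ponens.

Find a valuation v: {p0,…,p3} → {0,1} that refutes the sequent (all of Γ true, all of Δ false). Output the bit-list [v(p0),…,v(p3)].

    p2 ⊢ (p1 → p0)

Truth-table refutation:
  v=0000: Γ:[p2=F] Δ:[(p1 → p0)=T] refutes=False
  v=0001: Γ:[p2=F] Δ:[(p1 → p0)=T] refutes=False
  v=0010: Γ:[p2=T] Δ:[(p1 → p0)=T] refutes=False
  v=0011: Γ:[p2=T] Δ:[(p1 → p0)=T] refutes=False
  v=0100: Γ:[p2=F] Δ:[(p1 → p0)=F] refutes=False
  v=0101: Γ:[p2=F] Δ:[(p1 → p0)=F] refutes=False
  v=0110: Γ:[p2=T] Δ:[(p1 → p0)=F] refutes=True  ← countermodel

Result: [0, 1, 1, 0]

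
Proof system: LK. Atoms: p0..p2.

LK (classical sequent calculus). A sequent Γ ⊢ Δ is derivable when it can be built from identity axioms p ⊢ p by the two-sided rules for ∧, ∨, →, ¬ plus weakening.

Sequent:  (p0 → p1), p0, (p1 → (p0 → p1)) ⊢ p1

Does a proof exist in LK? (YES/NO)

Derivation trace:
[→L] (p0 → p1), p0, (p1 → (p0 → p1)) ⊢ p1
  [WR] p0, (p0 → p1) ⊢ p1, p1
    [→L] p0, (p0 → p1) ⊢ p1
      [Ax] p0 ⊢ p0
      [Ax] p1 ⊢ p1
  [→L] p0, (p0 → p1) ⊢ p1
    [Ax] p0 ⊢ p0
    [Ax] p1 ⊢ p1

Result: YES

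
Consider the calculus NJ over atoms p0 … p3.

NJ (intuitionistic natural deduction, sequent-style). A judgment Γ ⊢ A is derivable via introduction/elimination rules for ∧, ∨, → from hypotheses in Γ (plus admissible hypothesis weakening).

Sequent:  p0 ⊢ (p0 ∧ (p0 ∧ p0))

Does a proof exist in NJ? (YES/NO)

Derivation (root first):
[∧I] p0 ⊢ (p0 ∧ (p0 ∧ p0))
  [Ax] p0 ⊢ p0
  [∧I] p0 ⊢ (p0 ∧ p0)
    [Ax] p0 ⊢ p0
    [Ax] p0 ⊢ p0

Result: YES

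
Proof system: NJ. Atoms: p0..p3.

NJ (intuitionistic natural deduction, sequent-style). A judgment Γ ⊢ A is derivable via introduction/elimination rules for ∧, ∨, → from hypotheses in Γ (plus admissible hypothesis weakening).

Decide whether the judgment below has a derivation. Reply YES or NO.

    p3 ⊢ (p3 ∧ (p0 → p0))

Derivation (root first):
[∧I] p3 ⊢ (p3 ∧ (p0 → p0))
  [Ax] p3 ⊢ p3
  [→I]  ⊢ (p0 → p0)
    [Ax] p0 ⊢ p0

Result: YES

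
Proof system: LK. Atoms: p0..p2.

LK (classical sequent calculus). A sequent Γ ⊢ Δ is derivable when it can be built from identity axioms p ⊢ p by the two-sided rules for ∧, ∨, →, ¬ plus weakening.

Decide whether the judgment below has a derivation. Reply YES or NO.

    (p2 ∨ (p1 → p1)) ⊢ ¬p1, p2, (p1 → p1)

Proof tree:
[→R] (p2 ∨ (p1 → p1)) ⊢ ¬p1, p2, (p1 → p1)
  [∨L] p1, (p2 ∨ (p1 → p1)) ⊢ p1, ¬p1, p2
    [WL] p2 ⊢ p1, ¬p1
      [¬R]  ⊢ p1, ¬p1
        [Ax] p1 ⊢ p1
    [→L] p1, (p1 → p1) ⊢ p1, p2
      [Ax] p1 ⊢ p1
      [WR] p1 ⊢ p1, p2
        [Ax] p1 ⊢ p1

Result: YES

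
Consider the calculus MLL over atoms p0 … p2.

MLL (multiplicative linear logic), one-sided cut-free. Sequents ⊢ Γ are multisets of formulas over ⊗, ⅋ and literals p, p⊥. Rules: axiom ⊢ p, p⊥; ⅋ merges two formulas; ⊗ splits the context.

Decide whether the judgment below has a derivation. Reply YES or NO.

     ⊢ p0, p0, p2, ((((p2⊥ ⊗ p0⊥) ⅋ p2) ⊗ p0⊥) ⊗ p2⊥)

Derivation trace:
[⊗]  ⊢ p0, p0, p2, ((((p2⊥ ⊗ p0⊥) ⅋ p2) ⊗ p0⊥) ⊗ p2⊥)
  [⊗]  ⊢ p0, p0, (((p2⊥ ⊗ p0⊥) ⅋ p2) ⊗ p0⊥)
    [⅋]  ⊢ p0, ((p2⊥ ⊗ p0⊥) ⅋ p2)
      [⊗]  ⊢ p2, p0, (p2⊥ ⊗ p0⊥)
        [Ax]  ⊢ p2, p2⊥
        [Ax]  ⊢ p0, p0⊥
    [Ax]  ⊢ p0, p0⊥
  [Ax]  ⊢ p2, p2⊥

Result: YES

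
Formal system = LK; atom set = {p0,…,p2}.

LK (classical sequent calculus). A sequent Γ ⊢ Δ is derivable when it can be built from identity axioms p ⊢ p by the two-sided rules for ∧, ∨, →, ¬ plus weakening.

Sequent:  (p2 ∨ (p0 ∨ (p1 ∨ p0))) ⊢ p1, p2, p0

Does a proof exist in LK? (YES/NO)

Derivation (root first):
[∨L] (p2 ∨ (p0 ∨ (p1 ∨ p0))) ⊢ p1, p2, p0
  [Ax] p2 ⊢ p2
  [∨L] (p0 ∨ (p1 ∨ p0)) ⊢ p1, p0
    [Ax] p0 ⊢ p0
    [∨L] (p1 ∨ p0) ⊢ p1, p0
      [Ax] p1 ⊢ p1
      [Ax] p0 ⊢ p0

Result: YES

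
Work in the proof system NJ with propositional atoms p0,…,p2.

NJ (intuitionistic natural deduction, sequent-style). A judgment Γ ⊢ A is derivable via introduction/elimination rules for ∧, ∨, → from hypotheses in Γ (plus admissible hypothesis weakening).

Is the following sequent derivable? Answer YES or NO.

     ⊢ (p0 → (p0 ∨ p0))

Proof tree:
[→I]  ⊢ (p0 → (p0 ∨ p0))
  [∨I₂] p0 ⊢ (p0 ∨ p0)
    [Ax] p0 ⊢ p0

Result: YES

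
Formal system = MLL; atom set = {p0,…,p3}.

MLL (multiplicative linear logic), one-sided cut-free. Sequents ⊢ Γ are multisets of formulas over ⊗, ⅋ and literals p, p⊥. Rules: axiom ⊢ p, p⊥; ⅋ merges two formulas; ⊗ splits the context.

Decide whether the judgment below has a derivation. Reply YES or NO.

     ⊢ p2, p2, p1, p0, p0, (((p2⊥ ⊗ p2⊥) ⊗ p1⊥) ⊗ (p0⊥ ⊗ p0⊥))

Derivation (root first):
[⊗]  ⊢ p2, p2, p1, p0, p0, (((p2⊥ ⊗ p2⊥) ⊗ p1⊥) ⊗ (p0⊥ ⊗ p0⊥))
  [⊗]  ⊢ p2, p2, p1, ((p2⊥ ⊗ p2⊥) ⊗ p1⊥)
    [⊗]  ⊢ p2, p2, (p2⊥ ⊗ p2⊥)
      [Ax]  ⊢ p2, p2⊥
      [Ax]  ⊢ p2, p2⊥
    [Ax]  ⊢ p1, p1⊥
  [⊗]  ⊢ p0, p0, (p0⊥ ⊗ p0⊥)
    [Ax]  ⊢ p0, p0⊥
    [Ax]  ⊢ p0, p0⊥

Result: YES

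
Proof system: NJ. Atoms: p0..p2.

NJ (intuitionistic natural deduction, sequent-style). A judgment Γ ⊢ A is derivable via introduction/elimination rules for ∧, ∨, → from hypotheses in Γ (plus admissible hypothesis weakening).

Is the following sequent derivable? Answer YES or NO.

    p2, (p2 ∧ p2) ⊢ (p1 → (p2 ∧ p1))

Derivation trace:
[→I] p2, (p2 ∧ p2) ⊢ (p1 → (p2 ∧ p1))
  [∧I] p1, p2, (p2 ∧ p2) ⊢ (p2 ∧ p1)
    [Ax] p2 ⊢ p2
    [Wk] p1, (p2 ∧ p2) ⊢ p1
      [Ax] p1 ⊢ p1

Result: YES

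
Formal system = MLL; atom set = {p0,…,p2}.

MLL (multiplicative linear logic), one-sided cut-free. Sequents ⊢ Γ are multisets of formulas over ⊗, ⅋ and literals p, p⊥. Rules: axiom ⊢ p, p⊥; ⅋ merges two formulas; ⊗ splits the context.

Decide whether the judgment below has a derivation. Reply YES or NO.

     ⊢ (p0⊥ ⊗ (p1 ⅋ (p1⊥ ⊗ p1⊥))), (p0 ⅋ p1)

Derivation trace:
[⅋]  ⊢ (p0⊥ ⊗ (p1 ⅋ (p1⊥ ⊗ p1⊥))), (p0 ⅋ p1)
  [⊗]  ⊢ p0, p1, (p0⊥ ⊗ (p1 ⅋ (p1⊥ ⊗ p1⊥)))
    [Ax]  ⊢ p0, p0⊥
    [⅋]  ⊢ p1, (p1 ⅋ (p1⊥ ⊗ p1⊥))
      [⊗]  ⊢ p1, p1, (p1⊥ ⊗ p1⊥)
        [Ax]  ⊢ p1, p1⊥
        [Ax]  ⊢ p1, p1⊥

Result: YES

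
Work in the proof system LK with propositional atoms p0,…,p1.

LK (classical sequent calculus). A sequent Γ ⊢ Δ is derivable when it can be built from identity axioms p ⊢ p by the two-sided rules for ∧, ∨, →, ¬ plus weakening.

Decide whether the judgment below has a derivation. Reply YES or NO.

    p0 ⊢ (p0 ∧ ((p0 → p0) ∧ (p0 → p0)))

Proof tree:
[∧R] p0 ⊢ (p0 ∧ ((p0 → p0) ∧ (p0 → p0)))
  [Ax] p0 ⊢ p0
  [∧R]  ⊢ ((p0 → p0) ∧ (p0 → p0))
    [→R]  ⊢ (p0 → p0)
      [Ax] p0 ⊢ p0
    [→R]  ⊢ (p0 → p0)
      [Ax] p0 ⊢ p0

Result: YES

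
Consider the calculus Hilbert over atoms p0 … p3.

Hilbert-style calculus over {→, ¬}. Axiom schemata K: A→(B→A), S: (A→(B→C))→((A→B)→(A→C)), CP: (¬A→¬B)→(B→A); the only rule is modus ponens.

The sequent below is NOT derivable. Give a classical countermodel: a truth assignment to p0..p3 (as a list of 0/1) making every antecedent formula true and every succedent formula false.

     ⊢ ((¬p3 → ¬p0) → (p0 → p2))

Search for a countermodel by truth-table:
  v=0000: Γ:[] Δ:[((¬p3 → ¬p0) → (p0 → p2))=T] refutes=False
  v=0001: Γ:[] Δ:[((¬p3 → ¬p0) → (p0 → p2))=T] refutes=False
  v=0010: Γ:[] Δ:[((¬p3 → ¬p0) → (p0 → p2))=T] refutes=False
  v=0011: Γ:[] Δ:[((¬p3 → ¬p0) → (p0 → p2))=T] refutes=False
  v=0100: Γ:[] Δ:[((¬p3 → ¬p0) → (p0 → p2))=T] refutes=False
  v=0101: Γ:[] Δ:[((¬p3 → ¬p0) → (p0 → p2))=T] refutes=False
  v=0110: Γ:[] Δ:[((¬p3 → ¬p0) → (p0 → p2))=T] refutes=False
  v=0111: Γ:[] Δ:[((¬p3 → ¬p0) → (p0 → p2))=T] refutes=False
  v=1000: Γ:[] Δ:[((¬p3 → ¬p0) → (p0 → p2))=T] refutes=False
  v=1001: Γ:[] Δ:[((¬p3 → ¬p0) → (p0 → p2))=F] refutes=True  ← countermodel

Result: [1, 0, 0, 1]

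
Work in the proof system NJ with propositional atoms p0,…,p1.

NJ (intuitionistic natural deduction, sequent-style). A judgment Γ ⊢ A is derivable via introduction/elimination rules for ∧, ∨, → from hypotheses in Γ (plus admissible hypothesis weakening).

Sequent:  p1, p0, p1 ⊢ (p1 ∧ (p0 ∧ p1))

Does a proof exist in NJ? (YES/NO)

Derivation (root first):
[Wk] p1, p0, p1 ⊢ (p1 ∧ (p0 ∧ p1))
  [∧I] p1, p0 ⊢ (p1 ∧ (p0 ∧ p1))
    [Ax] p1 ⊢ p1
    [∧I] p1, p0 ⊢ (p0 ∧ p1)
      [Ax] p0 ⊢ p0
      [Ax] p1 ⊢ p1

Result: YES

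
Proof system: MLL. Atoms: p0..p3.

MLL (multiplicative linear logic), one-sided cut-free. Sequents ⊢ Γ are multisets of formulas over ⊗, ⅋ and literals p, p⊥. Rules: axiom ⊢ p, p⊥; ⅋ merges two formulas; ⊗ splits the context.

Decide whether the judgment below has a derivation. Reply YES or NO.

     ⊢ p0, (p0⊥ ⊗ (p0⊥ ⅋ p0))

Derivation (root first):
[⊗]  ⊢ p0, (p0⊥ ⊗ (p0⊥ ⅋ p0))
  [Ax]  ⊢ p0, p0⊥
  [⅋]  ⊢ (p0⊥ ⅋ p0)
    [Ax]  ⊢ p0, p0⊥

Result: YES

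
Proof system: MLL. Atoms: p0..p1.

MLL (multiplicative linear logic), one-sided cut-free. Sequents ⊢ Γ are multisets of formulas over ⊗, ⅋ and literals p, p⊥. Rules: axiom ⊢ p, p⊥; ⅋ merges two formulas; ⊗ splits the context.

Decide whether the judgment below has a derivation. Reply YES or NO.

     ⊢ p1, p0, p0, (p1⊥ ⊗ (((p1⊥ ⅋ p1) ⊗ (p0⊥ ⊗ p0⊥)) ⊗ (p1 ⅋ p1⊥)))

Derivation trace:
[⊗]  ⊢ p1, p0, p0, (p1⊥ ⊗ (((p1⊥ ⅋ p1) ⊗ (p0⊥ ⊗ p0⊥)) ⊗ (p1 ⅋ p1⊥)))
  [Ax]  ⊢ p1, p1⊥
  [⊗]  ⊢ p0, p0, (((p1⊥ ⅋ p1) ⊗ (p0⊥ ⊗ p0⊥)) ⊗ (p1 ⅋ p1⊥))
    [⊗]  ⊢ p0, p0, ((p1⊥ ⅋ p1) ⊗ (p0⊥ ⊗ p0⊥))
      [⅋]  ⊢ (p1⊥ ⅋ p1)
        [Ax]  ⊢ p1, p1⊥
      [⊗]  ⊢ p0, p0, (p0⊥ ⊗ p0⊥)
        [Ax]  ⊢ p0, p0⊥
        [Ax]  ⊢ p0, p0⊥
    [⅋]  ⊢ (p1 ⅋ p1⊥)
      [Ax]  ⊢ p1, p1⊥

Result: YES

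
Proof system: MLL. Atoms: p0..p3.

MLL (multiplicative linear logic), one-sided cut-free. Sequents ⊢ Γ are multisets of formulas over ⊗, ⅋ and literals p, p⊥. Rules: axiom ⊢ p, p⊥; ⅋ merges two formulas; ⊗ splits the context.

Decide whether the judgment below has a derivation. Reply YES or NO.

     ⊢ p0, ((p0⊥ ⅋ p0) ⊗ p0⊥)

Proof tree:
[⊗]  ⊢ p0, ((p0⊥ ⅋ p0) ⊗ p0⊥)
  [⅋]  ⊢ (p0⊥ ⅋ p0)
    [Ax]  ⊢ p0, p0⊥
  [Ax]  ⊢ p0, p0⊥

Result: YES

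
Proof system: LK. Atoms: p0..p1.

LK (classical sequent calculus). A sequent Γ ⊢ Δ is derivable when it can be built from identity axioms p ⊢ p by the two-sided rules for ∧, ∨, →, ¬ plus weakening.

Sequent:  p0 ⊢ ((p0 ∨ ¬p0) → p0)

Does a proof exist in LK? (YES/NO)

Proof tree:
[→R] p0 ⊢ ((p0 ∨ ¬p0) → p0)
  [∨L] p0, (p0 ∨ ¬p0) ⊢ p0
    [Ax] p0 ⊢ p0
    [¬L] p0, ¬p0 ⊢ 
      [Ax] p0 ⊢ p0

Result: YES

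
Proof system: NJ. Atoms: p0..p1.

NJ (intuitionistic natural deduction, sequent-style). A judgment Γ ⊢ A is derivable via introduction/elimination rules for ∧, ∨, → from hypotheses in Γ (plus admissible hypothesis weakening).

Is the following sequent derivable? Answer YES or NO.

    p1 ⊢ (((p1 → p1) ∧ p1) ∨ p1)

Derivation (root first):
[∨I₁] p1 ⊢ (((p1 → p1) ∧ p1) ∨ p1)
  [∧I] p1 ⊢ ((p1 → p1) ∧ p1)
    [→I]  ⊢ (p1 → p1)
      [Ax] p1 ⊢ p1
    [Ax] p1 ⊢ p1

Result: YES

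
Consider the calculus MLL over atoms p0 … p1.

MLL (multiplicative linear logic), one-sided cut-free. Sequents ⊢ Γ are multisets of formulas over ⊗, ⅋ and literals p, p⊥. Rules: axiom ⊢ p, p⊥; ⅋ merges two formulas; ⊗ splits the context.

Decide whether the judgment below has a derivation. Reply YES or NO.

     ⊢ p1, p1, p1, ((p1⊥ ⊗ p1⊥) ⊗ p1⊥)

Proof tree:
[⊗]  ⊢ p1, p1, p1, ((p1⊥ ⊗ p1⊥) ⊗ p1⊥)
  [⊗]  ⊢ p1, p1, (p1⊥ ⊗ p1⊥)
    [Ax]  ⊢ p1, p1⊥
    [Ax]  ⊢ p1, p1⊥
  [Ax]  ⊢ p1, p1⊥

Result: YES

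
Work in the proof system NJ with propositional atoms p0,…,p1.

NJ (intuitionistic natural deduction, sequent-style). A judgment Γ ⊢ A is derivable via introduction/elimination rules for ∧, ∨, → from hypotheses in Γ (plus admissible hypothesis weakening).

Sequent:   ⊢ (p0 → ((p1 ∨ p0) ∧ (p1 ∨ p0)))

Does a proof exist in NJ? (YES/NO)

Derivation (root first):
[→I]  ⊢ (p0 → ((p1 ∨ p0) ∧ (p1 ∨ p0)))
  [∧I] p0 ⊢ ((p1 ∨ p0) ∧ (p1 ∨ p0))
    [∨I₂] p0 ⊢ (p1 ∨ p0)
      [Ax] p0 ⊢ p0
    [∨I₂] p0 ⊢ (p1 ∨ p0)
      [Ax] p0 ⊢ p0

Result: YES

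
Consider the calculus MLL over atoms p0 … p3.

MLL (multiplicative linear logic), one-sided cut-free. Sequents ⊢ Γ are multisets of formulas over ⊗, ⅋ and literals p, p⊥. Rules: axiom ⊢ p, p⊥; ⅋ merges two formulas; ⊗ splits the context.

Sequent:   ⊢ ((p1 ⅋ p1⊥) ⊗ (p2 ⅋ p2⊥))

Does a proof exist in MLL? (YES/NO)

Derivation trace:
[⊗]  ⊢ ((p1 ⅋ p1⊥) ⊗ (p2 ⅋ p2⊥))
  [⅋]  ⊢ (p1 ⅋ p1⊥)
    [Ax]  ⊢ p1, p1⊥
  [⅋]  ⊢ (p2 ⅋ p2⊥)
    [Ax]  ⊢ p2, p2⊥

Result: YES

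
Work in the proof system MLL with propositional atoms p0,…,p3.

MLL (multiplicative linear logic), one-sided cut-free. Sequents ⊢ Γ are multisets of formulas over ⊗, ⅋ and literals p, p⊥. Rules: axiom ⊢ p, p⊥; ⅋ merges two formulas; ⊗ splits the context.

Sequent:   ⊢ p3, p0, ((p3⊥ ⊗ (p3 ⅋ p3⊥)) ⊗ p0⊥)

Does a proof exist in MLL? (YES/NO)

Derivation (root first):
[⊗]  ⊢ p3, p0, ((p3⊥ ⊗ (p3 ⅋ p3⊥)) ⊗ p0⊥)
  [⊗]  ⊢ p3, (p3⊥ ⊗ (p3 ⅋ p3⊥))
    [Ax]  ⊢ p3, p3⊥
    [⅋]  ⊢ (p3 ⅋ p3⊥)
      [Ax]  ⊢ p3, p3⊥
  [Ax]  ⊢ p0, p0⊥

Result: YES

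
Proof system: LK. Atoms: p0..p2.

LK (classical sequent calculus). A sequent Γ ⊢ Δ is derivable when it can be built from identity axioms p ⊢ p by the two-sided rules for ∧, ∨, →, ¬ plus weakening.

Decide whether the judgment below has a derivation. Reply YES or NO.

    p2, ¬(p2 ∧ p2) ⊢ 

Derivation (root first):
[¬L] p2, ¬(p2 ∧ p2) ⊢ 
  [∧R] p2 ⊢ (p2 ∧ p2)
    [Ax] p2 ⊢ p2
    [Ax] p2 ⊢ p2

Result: YES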